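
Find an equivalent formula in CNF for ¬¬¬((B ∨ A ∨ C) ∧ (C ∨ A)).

¬¬¬((B ∨ A ∨ C) ∧ (C ∨ A))
≡ ¬((B ∨ A ∨ C) ∧ (C ∨ A))
≡ ¬(B ∨ A ∨ C) ∨ ¬(C ∨ A)
≡ (¬B ∧ ¬A ∧ ¬C) ∨ ¬(C ∨ A)
≡ (¬B ∧ ¬A ∧ ¬C) ∨ (¬C ∧ ¬A)
≡ (¬B ∨ ¬C) ∧ (¬B ∨ ¬A) ∧ (¬A ∨ ¬C) ∧ (¬A ∨ ¬A) ∧ (¬C ∨ ¬C) ∧ (¬C ∨ ¬A)
≡ ¬A ∧ ¬C

¬A ∧ ¬C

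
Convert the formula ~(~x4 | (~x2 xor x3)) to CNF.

x4 & (x2 | x3) & (~x3 | ~x2)

~(~x4 | (~x2 xor x3))
≡ ~(~x4 | ((~x2 | x3) & ~(~x2 & x3)))   [expand xor]
≡ ~~x4 & ~((~x2 | x3) & ~(~x2 & x3))   [De Morgan]
≡ x4 & ~((~x2 | x3) & ~(~x2 & x3))   [double negation]
≡ x4 & (~(~x2 | x3) | ~~(~x2 & x3))   [De Morgan]
≡ x4 & ((~~x2 & ~x3) | ~~(~x2 & x3))   [De Morgan]
≡ x4 & ((x2 & ~x3) | ~~(~x2 & x3))   [double negation]
≡ x4 & ((x2 & ~x3) | (~x2 & x3))   [double negation]
≡ x4 & (x2 | ~x2) & (x2 | x3) & (~x3 | ~x2) & (~x3 | x3)   [distribute | over &]
≡ x4 & (x2 | x3) & (~x3 | ~x2)   [simplify]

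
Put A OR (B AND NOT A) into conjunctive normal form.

A OR (B AND NOT A)
≡ (A OR B) AND (A OR NOT A)   [distribute OR over AND]
≡ A OR B   [simplify]

A OR B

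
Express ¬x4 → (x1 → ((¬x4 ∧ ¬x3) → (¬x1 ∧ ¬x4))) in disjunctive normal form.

¬x4 → (x1 → ((¬x4 ∧ ¬x3) → (¬x1 ∧ ¬x4)))
⇔ ¬¬x4 ∨ (x1 → ((¬x4 ∧ ¬x3) → (¬x1 ∧ ¬x4)))   [eliminate →]
⇔ ¬¬x4 ∨ ¬x1 ∨ ((¬x4 ∧ ¬x3) → (¬x1 ∧ ¬x4))   [eliminate →]
⇔ ¬¬x4 ∨ ¬x1 ∨ ¬(¬x4 ∧ ¬x3) ∨ (¬x1 ∧ ¬x4)   [eliminate →]
⇔ x4 ∨ ¬x1 ∨ ¬(¬x4 ∧ ¬x3) ∨ (¬x1 ∧ ¬x4)   [double negation]
⇔ x4 ∨ ¬x1 ∨ ¬¬x4 ∨ ¬¬x3 ∨ (¬x1 ∧ ¬x4)   [De Morgan]
⇔ x4 ∨ ¬x1 ∨ x4 ∨ ¬¬x3 ∨ (¬x1 ∧ ¬x4)   [double negation]
⇔ x4 ∨ ¬x1 ∨ x4 ∨ x3 ∨ (¬x1 ∧ ¬x4)   [double negation]
⇔ x4 ∨ ¬x1 ∨ x3   [simplify]

x4 ∨ ¬x1 ∨ x3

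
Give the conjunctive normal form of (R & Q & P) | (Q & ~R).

(R & Q & P) | (Q & ~R)
⇔ (R | Q) & (R | ~R) & (Q | Q) & (Q | ~R) & (P | Q) & (P | ~R)
⇔ Q & (P | ~R)

Q & (P | ~R)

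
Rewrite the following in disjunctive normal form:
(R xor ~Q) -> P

(~R & Q) | (~Q & R) | P

(R xor ~Q) -> P
= ~(R xor ~Q) | P   — eliminate ->
= ~((R & ~~Q) | (~R & ~Q)) | P   — expand xor
= (~(R & ~~Q) & ~(~R & ~Q)) | P   — De Morgan
= ((~R | ~~~Q) & ~(~R & ~Q)) | P   — De Morgan
= ((~R | ~Q) & ~(~R & ~Q)) | P   — double negation
= ((~R | ~Q) & (~~R | ~~Q)) | P   — De Morgan
= ((~R | ~Q) & (R | ~~Q)) | P   — double negation
= ((~R | ~Q) & (R | Q)) | P   — double negation
= (~R & R) | (~R & Q) | (~Q & R) | (~Q & Q) | P   — distribute & over |
= (~R & Q) | (~Q & R) | P   — simplify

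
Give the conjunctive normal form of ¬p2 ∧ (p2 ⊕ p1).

¬p2 ∧ (p2 ∨ p1)

¬p2 ∧ (p2 ⊕ p1)
⇔ ¬p2 ∧ (p2 ∨ p1) ∧ ¬(p2 ∧ p1)   — expand ⊕
⇔ ¬p2 ∧ (p2 ∨ p1) ∧ (¬p2 ∨ ¬p1)   — De Morgan
⇔ ¬p2 ∧ (p2 ∨ p1)   — simplify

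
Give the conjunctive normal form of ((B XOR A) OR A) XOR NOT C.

(B OR A OR NOT C) AND (NOT B OR A OR C) AND (NOT A OR C)

((B XOR A) OR A) XOR NOT C
⇔ ((B XOR A) OR A OR NOT C) AND NOT (((B XOR A) OR A) AND NOT C)   — expand XOR
⇔ (((B OR A) AND NOT (B AND A)) OR A OR NOT C) AND NOT (((B XOR A) OR A) AND NOT C)   — expand XOR
⇔ (((B OR A) AND NOT (B AND A)) OR A OR NOT C) AND NOT ((((B OR A) AND NOT (B AND A)) OR A) AND NOT C)   — expand XOR
⇔ (((B OR A) AND (NOT B OR NOT A)) OR A OR NOT C) AND NOT ((((B OR A) AND NOT (B AND A)) OR A) AND NOT C)   — De Morgan
⇔ (((B OR A) AND (NOT B OR NOT A)) OR A OR NOT C) AND (NOT (((B OR A) AND NOT (B AND A)) OR A) OR NOT NOT C)   — De Morgan
⇔ (((B OR A) AND (NOT B OR NOT A)) OR A OR NOT C) AND ((NOT ((B OR A) AND NOT (B AND A)) AND NOT A) OR NOT NOT C)   — De Morgan
⇔ (((B OR A) AND (NOT B OR NOT A)) OR A OR NOT C) AND (((NOT (B OR A) OR NOT NOT (B AND A)) AND NOT A) OR NOT NOT C)   — De Morgan
⇔ (((B OR A) AND (NOT B OR NOT A)) OR A OR NOT C) AND ((((NOT B AND NOT A) OR NOT NOT (B AND A)) AND NOT A) OR NOT NOT C)   — De Morgan
⇔ (((B OR A) AND (NOT B OR NOT A)) OR A OR NOT C) AND ((((NOT B AND NOT A) OR (B AND A)) AND NOT A) OR NOT NOT C)   — double negation
⇔ (((B OR A) AND (NOT B OR NOT A)) OR A OR NOT C) AND ((((NOT B AND NOT A) OR (B AND A)) AND NOT A) OR C)   — double negation
⇔ (B OR A OR A OR NOT C) AND (NOT B OR NOT A OR A OR NOT C) AND (NOT B OR B OR C) AND (NOT B OR A OR C) AND (NOT A OR B OR C) AND (NOT A OR A OR C) AND (NOT A OR C)   — distribute OR over AND
⇔ (B OR A OR NOT C) AND (NOT B OR A OR C) AND (NOT A OR C)   — simplify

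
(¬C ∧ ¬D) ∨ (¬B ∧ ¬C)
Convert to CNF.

¬C ∧ (¬D ∨ ¬B)

(¬C ∧ ¬D) ∨ (¬B ∧ ¬C)
≡ (¬C ∨ ¬B) ∧ (¬C ∨ ¬C) ∧ (¬D ∨ ¬B) ∧ (¬D ∨ ¬C)   (distribute ∨ over ∧)
≡ ¬C ∧ (¬D ∨ ¬B)   (simplify)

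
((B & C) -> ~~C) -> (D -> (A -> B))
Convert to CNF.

((B & C) -> ~~C) -> (D -> (A -> B))
= ~((B & C) -> ~~C) | (D -> (A -> B))   (eliminate ->)
= ~(~(B & C) | ~~C) | (D -> (A -> B))   (eliminate ->)
= ~(~(B & C) | ~~C) | ~D | (A -> B)   (eliminate ->)
= ~(~(B & C) | ~~C) | ~D | ~A | B   (eliminate ->)
= (~~(B & C) & ~~~C) | ~D | ~A | B   (De Morgan)
= (B & C & ~~~C) | ~D | ~A | B   (double negation)
= (B & C & ~C) | ~D | ~A | B   (double negation)
= (B | ~D | ~A | B) & (C | ~D | ~A | B) & (~C | ~D | ~A | B)   (distribute | over &)
= B | ~D | ~A   (simplify)

B | ~D | ~A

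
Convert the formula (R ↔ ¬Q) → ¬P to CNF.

(R ↔ ¬Q) → ¬P
≡ ¬(R ↔ ¬Q) ∨ ¬P
≡ ¬((R → ¬Q) ∧ (¬Q → R)) ∨ ¬P
≡ ¬((¬R ∨ ¬Q) ∧ (¬Q → R)) ∨ ¬P
≡ ¬((¬R ∨ ¬Q) ∧ (¬¬Q ∨ R)) ∨ ¬P
≡ ¬(¬R ∨ ¬Q) ∨ ¬(¬¬Q ∨ R) ∨ ¬P
≡ ¬¬R ∧ ¬¬Q ∨ ¬(¬¬Q ∨ R) ∨ ¬P
≡ R ∧ ¬¬Q ∨ ¬(¬¬Q ∨ R) ∨ ¬P
≡ R ∧ Q ∨ ¬(¬¬Q ∨ R) ∨ ¬P
≡ R ∧ Q ∨ ¬¬¬Q ∧ ¬R ∨ ¬P
≡ R ∧ Q ∨ ¬Q ∧ ¬R ∨ ¬P
≡ (R ∨ ¬Q ∨ ¬P) ∧ (R ∨ ¬R ∨ ¬P) ∧ (Q ∨ ¬Q ∨ ¬P) ∧ (Q ∨ ¬R ∨ ¬P)
≡ (R ∨ ¬Q ∨ ¬P) ∧ (Q ∨ ¬R ∨ ¬P)

(R ∨ ¬Q ∨ ¬P) ∧ (Q ∨ ¬R ∨ ¬P)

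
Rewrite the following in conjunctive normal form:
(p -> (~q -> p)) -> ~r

(p | ~r) & (~q | ~r) & (~p | ~r)

(p -> (~q -> p)) -> ~r
⇔ ~(p -> (~q -> p)) | ~r   [eliminate ->]
⇔ ~(~p | (~q -> p)) | ~r   [eliminate ->]
⇔ ~(~p | ~~q | p) | ~r   [eliminate ->]
⇔ (~~p & ~~~q & ~p) | ~r   [De Morgan]
⇔ (p & ~~~q & ~p) | ~r   [double negation]
⇔ (p & ~q & ~p) | ~r   [double negation]
⇔ (p | ~r) & (~q | ~r) & (~p | ~r)   [distribute | over &]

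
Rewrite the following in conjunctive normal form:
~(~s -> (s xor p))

~(~s -> (s xor p))
= ~(~~s | (s xor p))
= ~(~~s | ((s | p) & ~(s & p)))
= ~~~s & ~((s | p) & ~(s & p))
= ~s & ~((s | p) & ~(s & p))
= ~s & (~(s | p) | ~~(s & p))
= ~s & ((~s & ~p) | ~~(s & p))
= ~s & ((~s & ~p) | (s & p))
= ~s & (~s | s) & (~s | p) & (~p | s) & (~p | p)
= ~s & (~p | s)

~s & (~p | s)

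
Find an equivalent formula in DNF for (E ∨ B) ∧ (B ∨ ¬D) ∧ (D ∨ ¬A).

(E ∨ B) ∧ (B ∨ ¬D) ∧ (D ∨ ¬A)
≡ (E ∧ B ∧ D) ∨ (E ∧ B ∧ ¬A) ∨ (E ∧ ¬D ∧ D) ∨ (E ∧ ¬D ∧ ¬A) ∨ (B ∧ B ∧ D) ∨ (B ∧ B ∧ ¬A) ∨ (B ∧ ¬D ∧ D) ∨ (B ∧ ¬D ∧ ¬A)   (distribute ∧ over ∨)
≡ (E ∧ ¬D ∧ ¬A) ∨ (B ∧ D) ∨ (B ∧ ¬A)   (simplify)

(E ∧ ¬D ∧ ¬A) ∨ (B ∧ D) ∨ (B ∧ ¬A)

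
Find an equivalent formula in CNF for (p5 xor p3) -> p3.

(p5 xor p3) -> p3
⇔ ~(p5 xor p3) | p3   (eliminate ->)
⇔ ~((p5 | p3) & ~(p5 & p3)) | p3   (expand xor)
⇔ ~(p5 | p3) | ~~(p5 & p3) | p3   (De Morgan)
⇔ (~p5 & ~p3) | ~~(p5 & p3) | p3   (De Morgan)
⇔ (~p5 & ~p3) | (p5 & p3) | p3   (double negation)
⇔ (~p5 | p5 | p3) & (~p5 | p3 | p3) & (~p3 | p5 | p3) & (~p3 | p3 | p3)   (distribute | over &)
⇔ ~p5 | p3   (simplify)

~p5 | p3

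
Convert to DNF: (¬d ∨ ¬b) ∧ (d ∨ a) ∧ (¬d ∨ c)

(¬d ∧ a) ∨ (¬b ∧ d ∧ c) ∨ (¬b ∧ a ∧ c)

(¬d ∨ ¬b) ∧ (d ∨ a) ∧ (¬d ∨ c)
⇔ (¬d ∧ d ∧ ¬d) ∨ (¬d ∧ d ∧ c) ∨ (¬d ∧ a ∧ ¬d) ∨ (¬d ∧ a ∧ c) ∨ (¬b ∧ d ∧ ¬d) ∨ (¬b ∧ d ∧ c) ∨ (¬b ∧ a ∧ ¬d) ∨ (¬b ∧ a ∧ c)   [distribute ∧ over ∨]
⇔ (¬d ∧ a) ∨ (¬b ∧ d ∧ c) ∨ (¬b ∧ a ∧ c)   [simplify]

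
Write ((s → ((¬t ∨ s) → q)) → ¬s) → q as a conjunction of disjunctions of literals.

((s → ((¬t ∨ s) → q)) → ¬s) → q
⇔ ¬((s → ((¬t ∨ s) → q)) → ¬s) ∨ q   (eliminate →)
⇔ ¬(¬(s → ((¬t ∨ s) → q)) ∨ ¬s) ∨ q   (eliminate →)
⇔ ¬(¬(¬s ∨ ((¬t ∨ s) → q)) ∨ ¬s) ∨ q   (eliminate →)
⇔ ¬(¬(¬s ∨ ¬(¬t ∨ s) ∨ q) ∨ ¬s) ∨ q   (eliminate →)
⇔ (¬¬(¬s ∨ ¬(¬t ∨ s) ∨ q) ∧ ¬¬s) ∨ q   (De Morgan)
⇔ ((¬s ∨ ¬(¬t ∨ s) ∨ q) ∧ ¬¬s) ∨ q   (double negation)
⇔ ((¬s ∨ (¬¬t ∧ ¬s) ∨ q) ∧ ¬¬s) ∨ q   (De Morgan)
⇔ ((¬s ∨ (t ∧ ¬s) ∨ q) ∧ ¬¬s) ∨ q   (double negation)
⇔ ((¬s ∨ (t ∧ ¬s) ∨ q) ∧ s) ∨ q   (double negation)
⇔ (¬s ∨ t ∨ q ∨ q) ∧ (¬s ∨ ¬s ∨ q ∨ q) ∧ (s ∨ q)   (distribute ∨ over ∧)
⇔ (¬s ∨ q) ∧ (s ∨ q)   (simplify)

(¬s ∨ q) ∧ (s ∨ q)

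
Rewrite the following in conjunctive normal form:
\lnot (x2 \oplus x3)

\lnot (x2 \oplus x3)
≡ \lnot ((x2 \lor x3) \land \lnot (x2 \land x3))   — expand \oplus
≡ \lnot (x2 \lor x3) \lor \lnot \lnot (x2 \land x3)   — De Morgan
≡ (\lnot x2 \land \lnot x3) \lor \lnot \lnot (x2 \land x3)   — De Morgan
≡ (\lnot x2 \land \lnot x3) \lor (x2 \land x3)   — double negation
≡ (\lnot x2 \lor x2) \land (\lnot x2 \lor x3) \land (\lnot x3 \lor x2) \land (\lnot x3 \lor x3)   — distribute \lor over \land
≡ (\lnot x2 \lor x3) \land (\lnot x3 \lor x2)   — simplify

(\lnot x2 \lor x3) \land (\lnot x3 \lor x2)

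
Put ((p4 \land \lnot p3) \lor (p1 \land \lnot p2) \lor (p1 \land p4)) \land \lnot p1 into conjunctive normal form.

((p4 \land \lnot p3) \lor (p1 \land \lnot p2) \lor (p1 \land p4)) \land \lnot p1
≡ (p4 \lor p1 \lor p1) \land (p4 \lor p1 \lor p4) \land (p4 \lor \lnot p2 \lor p1) \land (p4 \lor \lnot p2 \lor p4) \land (\lnot p3 \lor p1 \lor p1) \land (\lnot p3 \lor p1 \lor p4) \land (\lnot p3 \lor \lnot p2 \lor p1) \land (\lnot p3 \lor \lnot p2 \lor p4) \land \lnot p1   (distribute \lor over \land)
≡ (p4 \lor p1) \land (p4 \lor \lnot p2) \land (\lnot p3 \lor p1) \land \lnot p1   (simplify)

(p4 \lor p1) \land (p4 \lor \lnot p2) \land (\lnot p3 \lor p1) \land \lnot p1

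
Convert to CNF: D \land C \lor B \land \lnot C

(D \lor B) \land (D \lor \lnot C) \land (C \lor B)

D \land C \lor B \land \lnot C
= (D \lor B) \land (D \lor \lnot C) \land (C \lor B) \land (C \lor \lnot C)   [distribute \lor over \land]
= (D \lor B) \land (D \lor \lnot C) \land (C \lor B)   [simplify]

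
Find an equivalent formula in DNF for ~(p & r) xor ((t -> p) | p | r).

(~p & t & ~r) | (p & r)

~(p & r) xor ((t -> p) | p | r)
⇔ (~(p & r) & ~((t -> p) | p | r)) | (~~(p & r) & ((t -> p) | p | r))   [expand xor]
⇔ (~(p & r) & ~(~t | p | p | r)) | (~~(p & r) & ((t -> p) | p | r))   [eliminate ->]
⇔ (~(p & r) & ~(~t | p | p | r)) | (~~(p & r) & (~t | p | p | r))   [eliminate ->]
⇔ ((~p | ~r) & ~(~t | p | p | r)) | (~~(p & r) & (~t | p | p | r))   [De Morgan]
⇔ ((~p | ~r) & ~~t & ~p & ~p & ~r) | (~~(p & r) & (~t | p | p | r))   [De Morgan]
⇔ ((~p | ~r) & t & ~p & ~p & ~r) | (~~(p & r) & (~t | p | p | r))   [double negation]
⇔ ((~p | ~r) & t & ~p & ~p & ~r) | (p & r & (~t | p | p | r))   [double negation]
⇔ (~p & t & ~p & ~p & ~r) | (~r & t & ~p & ~p & ~r) | (p & r & ~t) | (p & r & p) | (p & r & p) | (p & r & r)   [distribute & over |]
⇔ (~p & t & ~r) | (p & r)   [simplify]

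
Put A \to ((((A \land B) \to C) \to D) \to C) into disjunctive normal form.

A \to ((((A \land B) \to C) \to D) \to C)
≡ \lnot A \lor ((((A \land B) \to C) \to D) \to C)   — eliminate \to
≡ \lnot A \lor \lnot (((A \land B) \to C) \to D) \lor C   — eliminate \to
≡ \lnot A \lor \lnot (\lnot ((A \land B) \to C) \lor D) \lor C   — eliminate \to
≡ \lnot A \lor \lnot (\lnot (\lnot (A \land B) \lor C) \lor D) \lor C   — eliminate \to
≡ \lnot A \lor (\lnot \lnot (\lnot (A \land B) \lor C) \land \lnot D) \lor C   — De Morgan
≡ \lnot A \lor ((\lnot (A \land B) \lor C) \land \lnot D) \lor C   — double negation
≡ \lnot A \lor ((\lnot A \lor \lnot B \lor C) \land \lnot D) \lor C   — De Morgan
≡ \lnot A \lor (\lnot A \land \lnot D) \lor (\lnot B \land \lnot D) \lor (C \land \lnot D) \lor C   — distribute \land over \lor
≡ \lnot A \lor (\lnot B \land \lnot D) \lor C   — simplify

\lnot A \lor (\lnot B \land \lnot D) \lor C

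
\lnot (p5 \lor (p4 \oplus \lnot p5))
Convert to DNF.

\lnot p5 \land p4

\lnot (p5 \lor (p4 \oplus \lnot p5))
≡ \lnot (p5 \lor (p4 \land \lnot \lnot p5) \lor (\lnot p4 \land \lnot p5))   [expand \oplus]
≡ \lnot p5 \land \lnot (p4 \land \lnot \lnot p5) \land \lnot (\lnot p4 \land \lnot p5)   [De Morgan]
≡ \lnot p5 \land (\lnot p4 \lor \lnot \lnot \lnot p5) \land \lnot (\lnot p4 \land \lnot p5)   [De Morgan]
≡ \lnot p5 \land (\lnot p4 \lor \lnot p5) \land \lnot (\lnot p4 \land \lnot p5)   [double negation]
≡ \lnot p5 \land (\lnot p4 \lor \lnot p5) \land (\lnot \lnot p4 \lor \lnot \lnot p5)   [De Morgan]
≡ \lnot p5 \land (\lnot p4 \lor \lnot p5) \land (p4 \lor \lnot \lnot p5)   [double negation]
≡ \lnot p5 \land (\lnot p4 \lor \lnot p5) \land (p4 \lor p5)   [double negation]
≡ (\lnot p5 \land \lnot p4 \land p4) \lor (\lnot p5 \land \lnot p4 \land p5) \lor (\lnot p5 \land \lnot p5 \land p4) \lor (\lnot p5 \land \lnot p5 \land p5)   [distribute \land over \lor]
≡ \lnot p5 \land p4   [simplify]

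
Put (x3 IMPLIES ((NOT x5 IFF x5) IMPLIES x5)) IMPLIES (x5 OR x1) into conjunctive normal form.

(x3 IMPLIES ((NOT x5 IFF x5) IMPLIES x5)) IMPLIES (x5 OR x1)
⇔ NOT (x3 IMPLIES ((NOT x5 IFF x5) IMPLIES x5)) OR x5 OR x1   — eliminate IMPLIES
⇔ NOT (NOT x3 OR ((NOT x5 IFF x5) IMPLIES x5)) OR x5 OR x1   — eliminate IMPLIES
⇔ NOT (NOT x3 OR NOT (NOT x5 IFF x5) OR x5) OR x5 OR x1   — eliminate IMPLIES
⇔ NOT (NOT x3 OR NOT ((NOT x5 IMPLIES x5) AND (x5 IMPLIES NOT x5)) OR x5) OR x5 OR x1   — eliminate IFF
⇔ NOT (NOT x3 OR NOT ((NOT NOT x5 OR x5) AND (x5 IMPLIES NOT x5)) OR x5) OR x5 OR x1   — eliminate IMPLIES
⇔ NOT (NOT x3 OR NOT ((NOT NOT x5 OR x5) AND (NOT x5 OR NOT x5)) OR x5) OR x5 OR x1   — eliminate IMPLIES
⇔ (NOT NOT x3 AND NOT NOT ((NOT NOT x5 OR x5) AND (NOT x5 OR NOT x5)) AND NOT x5) OR x5 OR x1   — De Morgan
⇔ (x3 AND NOT NOT ((NOT NOT x5 OR x5) AND (NOT x5 OR NOT x5)) AND NOT x5) OR x5 OR x1   — double negation
⇔ (x3 AND (NOT NOT x5 OR x5) AND (NOT x5 OR NOT x5) AND NOT x5) OR x5 OR x1   — double negation
⇔ (x3 AND (x5 OR x5) AND (NOT x5 OR NOT x5) AND NOT x5) OR x5 OR x1   — double negation
⇔ (x3 OR x5 OR x1) AND (x5 OR x5 OR x5 OR x1) AND (NOT x5 OR NOT x5 OR x5 OR x1) AND (NOT x5 OR x5 OR x1)   — distribute OR over AND
⇔ x5 OR x1   — simplify

x5 OR x1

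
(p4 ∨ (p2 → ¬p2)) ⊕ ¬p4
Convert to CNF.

(p4 ∨ (p2 → ¬p2)) ⊕ ¬p4
= (p4 ∨ (p2 → ¬p2) ∨ ¬p4) ∧ ¬((p4 ∨ (p2 → ¬p2)) ∧ ¬p4)   [expand ⊕]
= (p4 ∨ ¬p2 ∨ ¬p2 ∨ ¬p4) ∧ ¬((p4 ∨ (p2 → ¬p2)) ∧ ¬p4)   [eliminate →]
= (p4 ∨ ¬p2 ∨ ¬p2 ∨ ¬p4) ∧ ¬((p4 ∨ ¬p2 ∨ ¬p2) ∧ ¬p4)   [eliminate →]
= (p4 ∨ ¬p2 ∨ ¬p2 ∨ ¬p4) ∧ (¬(p4 ∨ ¬p2 ∨ ¬p2) ∨ ¬¬p4)   [De Morgan]
= (p4 ∨ ¬p2 ∨ ¬p2 ∨ ¬p4) ∧ ((¬p4 ∧ ¬¬p2 ∧ ¬¬p2) ∨ ¬¬p4)   [De Morgan]
= (p4 ∨ ¬p2 ∨ ¬p2 ∨ ¬p4) ∧ ((¬p4 ∧ p2 ∧ ¬¬p2) ∨ ¬¬p4)   [double negation]
= (p4 ∨ ¬p2 ∨ ¬p2 ∨ ¬p4) ∧ ((¬p4 ∧ p2 ∧ p2) ∨ ¬¬p4)   [double negation]
= (p4 ∨ ¬p2 ∨ ¬p2 ∨ ¬p4) ∧ ((¬p4 ∧ p2 ∧ p2) ∨ p4)   [double negation]
= (p4 ∨ ¬p2 ∨ ¬p2 ∨ ¬p4) ∧ (¬p4 ∨ p4) ∧ (p2 ∨ p4) ∧ (p2 ∨ p4)   [distribute ∨ over ∧]
= p2 ∨ p4   [simplify]

p2 ∨ p4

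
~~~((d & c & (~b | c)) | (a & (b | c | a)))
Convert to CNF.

(~d | ~c) & ~a

~~~((d & c & (~b | c)) | (a & (b | c | a)))
≡ ~((d & c & (~b | c)) | (a & (b | c | a)))   [double negation]
≡ ~(d & c & (~b | c)) & ~(a & (b | c | a))   [De Morgan]
≡ (~d | ~c | ~(~b | c)) & ~(a & (b | c | a))   [De Morgan]
≡ (~d | ~c | (~~b & ~c)) & ~(a & (b | c | a))   [De Morgan]
≡ (~d | ~c | (b & ~c)) & ~(a & (b | c | a))   [double negation]
≡ (~d | ~c | (b & ~c)) & (~a | ~(b | c | a))   [De Morgan]
≡ (~d | ~c | (b & ~c)) & (~a | (~b & ~c & ~a))   [De Morgan]
≡ (~d | ~c | b) & (~d | ~c | ~c) & (~a | ~b) & (~a | ~c) & (~a | ~a)   [distribute | over &]
≡ (~d | ~c) & ~a   [simplify]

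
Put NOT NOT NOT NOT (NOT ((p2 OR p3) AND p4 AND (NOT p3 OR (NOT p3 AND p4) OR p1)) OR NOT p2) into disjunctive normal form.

NOT NOT NOT NOT (NOT ((p2 OR p3) AND p4 AND (NOT p3 OR (NOT p3 AND p4) OR p1)) OR NOT p2)
= NOT NOT (NOT ((p2 OR p3) AND p4 AND (NOT p3 OR (NOT p3 AND p4) OR p1)) OR NOT p2)   [double negation]
= NOT ((p2 OR p3) AND p4 AND (NOT p3 OR (NOT p3 AND p4) OR p1)) OR NOT p2   [double negation]
= NOT (p2 OR p3) OR NOT p4 OR NOT (NOT p3 OR (NOT p3 AND p4) OR p1) OR NOT p2   [De Morgan]
= (NOT p2 AND NOT p3) OR NOT p4 OR NOT (NOT p3 OR (NOT p3 AND p4) OR p1) OR NOT p2   [De Morgan]
= (NOT p2 AND NOT p3) OR NOT p4 OR (NOT NOT p3 AND NOT (NOT p3 AND p4) AND NOT p1) OR NOT p2   [De Morgan]
= (NOT p2 AND NOT p3) OR NOT p4 OR (p3 AND NOT (NOT p3 AND p4) AND NOT p1) OR NOT p2   [double negation]
= (NOT p2 AND NOT p3) OR NOT p4 OR (p3 AND (NOT NOT p3 OR NOT p4) AND NOT p1) OR NOT p2   [De Morgan]
= (NOT p2 AND NOT p3) OR NOT p4 OR (p3 AND (p3 OR NOT p4) AND NOT p1) OR NOT p2   [double negation]
= (NOT p2 AND NOT p3) OR NOT p4 OR (p3 AND p3 AND NOT p1) OR (p3 AND NOT p4 AND NOT p1) OR NOT p2   [distribute AND over OR]
= NOT p4 OR (p3 AND NOT p1) OR NOT p2   [simplify]

NOT p4 OR (p3 AND NOT p1) OR NOT p2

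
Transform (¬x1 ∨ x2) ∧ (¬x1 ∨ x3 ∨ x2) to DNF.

(¬x1 ∨ x2) ∧ (¬x1 ∨ x3 ∨ x2)
⇔ (¬x1 ∧ ¬x1) ∨ (¬x1 ∧ x3) ∨ (¬x1 ∧ x2) ∨ (x2 ∧ ¬x1) ∨ (x2 ∧ x3) ∨ (x2 ∧ x2)   (distribute ∧ over ∨)
⇔ ¬x1 ∨ x2   (simplify)

¬x1 ∨ x2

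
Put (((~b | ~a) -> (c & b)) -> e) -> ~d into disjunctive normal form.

(((~b | ~a) -> (c & b)) -> e) -> ~d
= ~(((~b | ~a) -> (c & b)) -> e) | ~d   (eliminate ->)
= ~(~((~b | ~a) -> (c & b)) | e) | ~d   (eliminate ->)
= ~(~(~(~b | ~a) | (c & b)) | e) | ~d   (eliminate ->)
= (~~(~(~b | ~a) | (c & b)) & ~e) | ~d   (De Morgan)
= ((~(~b | ~a) | (c & b)) & ~e) | ~d   (double negation)
= (((~~b & ~~a) | (c & b)) & ~e) | ~d   (De Morgan)
= (((b & ~~a) | (c & b)) & ~e) | ~d   (double negation)
= (((b & a) | (c & b)) & ~e) | ~d   (double negation)
= (b & a & ~e) | (c & b & ~e) | ~d   (distribute & over |)

(b & a & ~e) | (c & b & ~e) | ~d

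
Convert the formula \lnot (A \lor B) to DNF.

\lnot A \land \lnot B

\lnot (A \lor B)
⇔ \lnot A \land \lnot B   [De Morgan]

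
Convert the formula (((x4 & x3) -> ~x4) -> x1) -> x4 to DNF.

(((x4 & x3) -> ~x4) -> x1) -> x4
≡ ~(((x4 & x3) -> ~x4) -> x1) | x4   (eliminate ->)
≡ ~(~((x4 & x3) -> ~x4) | x1) | x4   (eliminate ->)
≡ ~(~(~(x4 & x3) | ~x4) | x1) | x4   (eliminate ->)
≡ (~~(~(x4 & x3) | ~x4) & ~x1) | x4   (De Morgan)
≡ ((~(x4 & x3) | ~x4) & ~x1) | x4   (double negation)
≡ ((~x4 | ~x3 | ~x4) & ~x1) | x4   (De Morgan)
≡ (~x4 & ~x1) | (~x3 & ~x1) | (~x4 & ~x1) | x4   (distribute & over |)
≡ (~x4 & ~x1) | (~x3 & ~x1) | x4   (simplify)

(~x4 & ~x1) | (~x3 & ~x1) | x4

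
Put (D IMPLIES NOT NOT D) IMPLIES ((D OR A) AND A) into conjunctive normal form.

(D IMPLIES NOT NOT D) IMPLIES ((D OR A) AND A)
= NOT (D IMPLIES NOT NOT D) OR ((D OR A) AND A)   [eliminate IMPLIES]
= NOT (NOT D OR NOT NOT D) OR ((D OR A) AND A)   [eliminate IMPLIES]
= (NOT NOT D AND NOT NOT NOT D) OR ((D OR A) AND A)   [De Morgan]
= (D AND NOT NOT NOT D) OR ((D OR A) AND A)   [double negation]
= (D AND NOT D) OR ((D OR A) AND A)   [double negation]
= (D OR D OR A) AND (D OR A) AND (NOT D OR D OR A) AND (NOT D OR A)   [distribute OR over AND]
= (D OR A) AND (NOT D OR A)   [simplify]

(D OR A) AND (NOT D OR A)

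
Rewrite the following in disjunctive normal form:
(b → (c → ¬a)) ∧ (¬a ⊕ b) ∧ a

(b → (c → ¬a)) ∧ (¬a ⊕ b) ∧ a
≡ (¬b ∨ (c → ¬a)) ∧ (¬a ⊕ b) ∧ a
≡ (¬b ∨ ¬c ∨ ¬a) ∧ (¬a ⊕ b) ∧ a
≡ (¬b ∨ ¬c ∨ ¬a) ∧ ((¬a ∧ ¬b) ∨ (¬¬a ∧ b)) ∧ a
≡ (¬b ∨ ¬c ∨ ¬a) ∧ ((¬a ∧ ¬b) ∨ (a ∧ b)) ∧ a
≡ (¬b ∧ ¬a ∧ ¬b ∧ a) ∨ (¬b ∧ a ∧ b ∧ a) ∨ (¬c ∧ ¬a ∧ ¬b ∧ a) ∨ (¬c ∧ a ∧ b ∧ a) ∨ (¬a ∧ ¬a ∧ ¬b ∧ a) ∨ (¬a ∧ a ∧ b ∧ a)
≡ ¬c ∧ a ∧ b

¬c ∧ a ∧ b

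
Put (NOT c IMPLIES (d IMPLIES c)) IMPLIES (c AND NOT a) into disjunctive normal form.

(NOT c AND d) OR (c AND NOT a)

(NOT c IMPLIES (d IMPLIES c)) IMPLIES (c AND NOT a)
⇔ NOT (NOT c IMPLIES (d IMPLIES c)) OR (c AND NOT a)
⇔ NOT (NOT NOT c OR (d IMPLIES c)) OR (c AND NOT a)
⇔ NOT (NOT NOT c OR NOT d OR c) OR (c AND NOT a)
⇔ (NOT NOT NOT c AND NOT NOT d AND NOT c) OR (c AND NOT a)
⇔ (NOT c AND NOT NOT d AND NOT c) OR (c AND NOT a)
⇔ (NOT c AND d AND NOT c) OR (c AND NOT a)
⇔ (NOT c AND d) OR (c AND NOT a)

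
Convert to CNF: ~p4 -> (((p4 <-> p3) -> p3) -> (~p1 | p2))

p4 | ~p3 | ~p1 | p2

~p4 -> (((p4 <-> p3) -> p3) -> (~p1 | p2))
≡ ~~p4 | (((p4 <-> p3) -> p3) -> (~p1 | p2))   — eliminate ->
≡ ~~p4 | ~((p4 <-> p3) -> p3) | ~p1 | p2   — eliminate ->
≡ ~~p4 | ~(~(p4 <-> p3) | p3) | ~p1 | p2   — eliminate ->
≡ ~~p4 | ~(~((p4 -> p3) & (p3 -> p4)) | p3) | ~p1 | p2   — eliminate <->
≡ ~~p4 | ~(~((~p4 | p3) & (p3 -> p4)) | p3) | ~p1 | p2   — eliminate ->
≡ ~~p4 | ~(~((~p4 | p3) & (~p3 | p4)) | p3) | ~p1 | p2   — eliminate ->
≡ p4 | ~(~((~p4 | p3) & (~p3 | p4)) | p3) | ~p1 | p2   — double negation
≡ p4 | (~~((~p4 | p3) & (~p3 | p4)) & ~p3) | ~p1 | p2   — De Morgan
≡ p4 | ((~p4 | p3) & (~p3 | p4) & ~p3) | ~p1 | p2   — double negation
≡ (p4 | ~p4 | p3 | ~p1 | p2) & (p4 | ~p3 | p4 | ~p1 | p2) & (p4 | ~p3 | ~p1 | p2)   — distribute | over &
≡ p4 | ~p3 | ~p1 | p2   — simplify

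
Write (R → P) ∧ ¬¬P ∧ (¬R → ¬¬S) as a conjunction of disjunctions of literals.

P ∧ (R ∨ S)

(R → P) ∧ ¬¬P ∧ (¬R → ¬¬S)
≡ (¬R ∨ P) ∧ ¬¬P ∧ (¬R → ¬¬S)   [eliminate →]
≡ (¬R ∨ P) ∧ ¬¬P ∧ (¬¬R ∨ ¬¬S)   [eliminate →]
≡ (¬R ∨ P) ∧ P ∧ (¬¬R ∨ ¬¬S)   [double negation]
≡ (¬R ∨ P) ∧ P ∧ (R ∨ ¬¬S)   [double negation]
≡ (¬R ∨ P) ∧ P ∧ (R ∨ S)   [double negation]
≡ P ∧ (R ∨ S)   [simplify]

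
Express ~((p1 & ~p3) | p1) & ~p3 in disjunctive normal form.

~((p1 & ~p3) | p1) & ~p3
≡ ~(p1 & ~p3) & ~p1 & ~p3   [De Morgan]
≡ (~p1 | ~~p3) & ~p1 & ~p3   [De Morgan]
≡ (~p1 | p3) & ~p1 & ~p3   [double negation]
≡ (~p1 & ~p1 & ~p3) | (p3 & ~p1 & ~p3)   [distribute & over |]
≡ ~p1 & ~p3   [simplify]

~p1 & ~p3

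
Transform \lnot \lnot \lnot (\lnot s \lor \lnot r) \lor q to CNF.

(s \lor q) \land (r \lor q)

\lnot \lnot \lnot (\lnot s \lor \lnot r) \lor q
= \lnot (\lnot s \lor \lnot r) \lor q   [double negation]
= (\lnot \lnot s \land \lnot \lnot r) \lor q   [De Morgan]
= (s \land \lnot \lnot r) \lor q   [double negation]
= (s \land r) \lor q   [double negation]
= (s \lor q) \land (r \lor q)   [distribute \lor over \land]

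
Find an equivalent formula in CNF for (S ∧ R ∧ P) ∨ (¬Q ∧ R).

(S ∧ R ∧ P) ∨ (¬Q ∧ R)
≡ (S ∨ ¬Q) ∧ (S ∨ R) ∧ (R ∨ ¬Q) ∧ (R ∨ R) ∧ (P ∨ ¬Q) ∧ (P ∨ R)   (distribute ∨ over ∧)
≡ (S ∨ ¬Q) ∧ R ∧ (P ∨ ¬Q)   (simplify)

(S ∨ ¬Q) ∧ R ∧ (P ∨ ¬Q)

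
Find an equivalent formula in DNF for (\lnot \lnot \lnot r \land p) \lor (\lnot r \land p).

(\lnot \lnot \lnot r \land p) \lor (\lnot r \land p)
⇔ (\lnot r \land p) \lor (\lnot r \land p)   [double negation]
⇔ \lnot r \land p   [simplify]

\lnot r \land p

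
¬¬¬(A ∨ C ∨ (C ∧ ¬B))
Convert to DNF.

¬¬¬(A ∨ C ∨ (C ∧ ¬B))
= ¬(A ∨ C ∨ (C ∧ ¬B))   (double negation)
= ¬A ∧ ¬C ∧ ¬(C ∧ ¬B)   (De Morgan)
= ¬A ∧ ¬C ∧ (¬C ∨ ¬¬B)   (De Morgan)
= ¬A ∧ ¬C ∧ (¬C ∨ B)   (double negation)
= (¬A ∧ ¬C ∧ ¬C) ∨ (¬A ∧ ¬C ∧ B)   (distribute ∧ over ∨)
= ¬A ∧ ¬C   (simplify)

¬A ∧ ¬C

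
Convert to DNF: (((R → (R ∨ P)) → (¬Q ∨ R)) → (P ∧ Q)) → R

(((R → (R ∨ P)) → (¬Q ∨ R)) → (P ∧ Q)) → R
⇔ ¬(((R → (R ∨ P)) → (¬Q ∨ R)) → (P ∧ Q)) ∨ R
⇔ ¬(¬((R → (R ∨ P)) → (¬Q ∨ R)) ∨ (P ∧ Q)) ∨ R
⇔ ¬(¬(¬(R → (R ∨ P)) ∨ ¬Q ∨ R) ∨ (P ∧ Q)) ∨ R
⇔ ¬(¬(¬(¬R ∨ R ∨ P) ∨ ¬Q ∨ R) ∨ (P ∧ Q)) ∨ R
⇔ (¬¬(¬(¬R ∨ R ∨ P) ∨ ¬Q ∨ R) ∧ ¬(P ∧ Q)) ∨ R
⇔ ((¬(¬R ∨ R ∨ P) ∨ ¬Q ∨ R) ∧ ¬(P ∧ Q)) ∨ R
⇔ (((¬¬R ∧ ¬R ∧ ¬P) ∨ ¬Q ∨ R) ∧ ¬(P ∧ Q)) ∨ R
⇔ (((R ∧ ¬R ∧ ¬P) ∨ ¬Q ∨ R) ∧ ¬(P ∧ Q)) ∨ R
⇔ (((R ∧ ¬R ∧ ¬P) ∨ ¬Q ∨ R) ∧ (¬P ∨ ¬Q)) ∨ R
⇔ (R ∧ ¬R ∧ ¬P ∧ ¬P) ∨ (R ∧ ¬R ∧ ¬P ∧ ¬Q) ∨ (¬Q ∧ ¬P) ∨ (¬Q ∧ ¬Q) ∨ (R ∧ ¬P) ∨ (R ∧ ¬Q) ∨ R
⇔ ¬Q ∨ R

¬Q ∨ R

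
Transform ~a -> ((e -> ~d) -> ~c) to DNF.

a | (e & d) | ~c

~a -> ((e -> ~d) -> ~c)
⇔ ~~a | ((e -> ~d) -> ~c)   [eliminate ->]
⇔ ~~a | ~(e -> ~d) | ~c   [eliminate ->]
⇔ ~~a | ~(~e | ~d) | ~c   [eliminate ->]
⇔ a | ~(~e | ~d) | ~c   [double negation]
⇔ a | (~~e & ~~d) | ~c   [De Morgan]
⇔ a | (e & ~~d) | ~c   [double negation]
⇔ a | (e & d) | ~c   [double negation]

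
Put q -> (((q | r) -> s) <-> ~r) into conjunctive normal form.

(~q | ~s | ~r) & (~q | r | s)

q -> (((q | r) -> s) <-> ~r)
= ~q | (((q | r) -> s) <-> ~r)   [eliminate ->]
= ~q | ((((q | r) -> s) -> ~r) & (~r -> ((q | r) -> s)))   [eliminate <->]
= ~q | ((~((q | r) -> s) | ~r) & (~r -> ((q | r) -> s)))   [eliminate ->]
= ~q | ((~(~(q | r) | s) | ~r) & (~r -> ((q | r) -> s)))   [eliminate ->]
= ~q | ((~(~(q | r) | s) | ~r) & (~~r | ((q | r) -> s)))   [eliminate ->]
= ~q | ((~(~(q | r) | s) | ~r) & (~~r | ~(q | r) | s))   [eliminate ->]
= ~q | (((~~(q | r) & ~s) | ~r) & (~~r | ~(q | r) | s))   [De Morgan]
= ~q | ((((q | r) & ~s) | ~r) & (~~r | ~(q | r) | s))   [double negation]
= ~q | ((((q | r) & ~s) | ~r) & (r | ~(q | r) | s))   [double negation]
= ~q | ((((q | r) & ~s) | ~r) & (r | (~q & ~r) | s))   [De Morgan]
= (~q | q | r | ~r) & (~q | ~s | ~r) & (~q | r | ~q | s) & (~q | r | ~r | s)   [distribute | over &]
= (~q | ~s | ~r) & (~q | r | s)   [simplify]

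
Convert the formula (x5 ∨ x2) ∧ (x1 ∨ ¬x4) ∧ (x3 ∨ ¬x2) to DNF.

(x5 ∨ x2) ∧ (x1 ∨ ¬x4) ∧ (x3 ∨ ¬x2)
⇔ x5 ∧ x1 ∧ x3 ∨ x5 ∧ x1 ∧ ¬x2 ∨ x5 ∧ ¬x4 ∧ x3 ∨ x5 ∧ ¬x4 ∧ ¬x2 ∨ x2 ∧ x1 ∧ x3 ∨ x2 ∧ x1 ∧ ¬x2 ∨ x2 ∧ ¬x4 ∧ x3 ∨ x2 ∧ ¬x4 ∧ ¬x2   [distribute ∧ over ∨]
⇔ x5 ∧ x1 ∧ x3 ∨ x5 ∧ x1 ∧ ¬x2 ∨ x5 ∧ ¬x4 ∧ x3 ∨ x5 ∧ ¬x4 ∧ ¬x2 ∨ x2 ∧ x1 ∧ x3 ∨ x2 ∧ ¬x4 ∧ x3   [simplify]

x5 ∧ x1 ∧ x3 ∨ x5 ∧ x1 ∧ ¬x2 ∨ x5 ∧ ¬x4 ∧ x3 ∨ x5 ∧ ¬x4 ∧ ¬x2 ∨ x2 ∧ x1 ∧ x3 ∨ x2 ∧ ¬x4 ∧ x3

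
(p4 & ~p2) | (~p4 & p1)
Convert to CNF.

(p4 & ~p2) | (~p4 & p1)
⇔ (p4 | ~p4) & (p4 | p1) & (~p2 | ~p4) & (~p2 | p1)   [distribute | over &]
⇔ (p4 | p1) & (~p2 | ~p4) & (~p2 | p1)   [simplify]

(p4 | p1) & (~p2 | ~p4) & (~p2 | p1)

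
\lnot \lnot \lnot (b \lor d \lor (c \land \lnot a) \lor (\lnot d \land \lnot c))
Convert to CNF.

\lnot b \land \lnot d \land (\lnot c \lor a) \land (d \lor c)

\lnot \lnot \lnot (b \lor d \lor (c \land \lnot a) \lor (\lnot d \land \lnot c))
≡ \lnot (b \lor d \lor (c \land \lnot a) \lor (\lnot d \land \lnot c))   [double negation]
≡ \lnot b \land \lnot d \land \lnot (c \land \lnot a) \land \lnot (\lnot d \land \lnot c)   [De Morgan]
≡ \lnot b \land \lnot d \land (\lnot c \lor \lnot \lnot a) \land \lnot (\lnot d \land \lnot c)   [De Morgan]
≡ \lnot b \land \lnot d \land (\lnot c \lor a) \land \lnot (\lnot d \land \lnot c)   [double negation]
≡ \lnot b \land \lnot d \land (\lnot c \lor a) \land (\lnot \lnot d \lor \lnot \lnot c)   [De Morgan]
≡ \lnot b \land \lnot d \land (\lnot c \lor a) \land (d \lor \lnot \lnot c)   [double negation]
≡ \lnot b \land \lnot d \land (\lnot c \lor a) \land (d \lor c)   [double negation]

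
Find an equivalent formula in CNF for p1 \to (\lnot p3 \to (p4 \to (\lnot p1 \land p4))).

p1 \to (\lnot p3 \to (p4 \to (\lnot p1 \land p4)))
⇔ \lnot p1 \lor (\lnot p3 \to (p4 \to (\lnot p1 \land p4)))   [eliminate \to]
⇔ \lnot p1 \lor \lnot \lnot p3 \lor (p4 \to (\lnot p1 \land p4))   [eliminate \to]
⇔ \lnot p1 \lor \lnot \lnot p3 \lor \lnot p4 \lor (\lnot p1 \land p4)   [eliminate \to]
⇔ \lnot p1 \lor p3 \lor \lnot p4 \lor (\lnot p1 \land p4)   [double negation]
⇔ (\lnot p1 \lor p3 \lor \lnot p4 \lor \lnot p1) \land (\lnot p1 \lor p3 \lor \lnot p4 \lor p4)   [distribute \lor over \land]
⇔ \lnot p1 \lor p3 \lor \lnot p4   [simplify]

\lnot p1 \lor p3 \lor \lnot p4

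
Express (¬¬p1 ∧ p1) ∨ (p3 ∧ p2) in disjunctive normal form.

p1 ∨ (p3 ∧ p2)

(¬¬p1 ∧ p1) ∨ (p3 ∧ p2)
≡ (p1 ∧ p1) ∨ (p3 ∧ p2)   — double negation
≡ p1 ∨ (p3 ∧ p2)   — simplify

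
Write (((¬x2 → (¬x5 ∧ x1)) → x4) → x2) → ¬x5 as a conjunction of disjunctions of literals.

(((¬x2 → (¬x5 ∧ x1)) → x4) → x2) → ¬x5
≡ ¬(((¬x2 → (¬x5 ∧ x1)) → x4) → x2) ∨ ¬x5   (eliminate →)
≡ ¬(¬((¬x2 → (¬x5 ∧ x1)) → x4) ∨ x2) ∨ ¬x5   (eliminate →)
≡ ¬(¬(¬(¬x2 → (¬x5 ∧ x1)) ∨ x4) ∨ x2) ∨ ¬x5   (eliminate →)
≡ ¬(¬(¬(¬¬x2 ∨ (¬x5 ∧ x1)) ∨ x4) ∨ x2) ∨ ¬x5   (eliminate →)
≡ (¬¬(¬(¬¬x2 ∨ (¬x5 ∧ x1)) ∨ x4) ∧ ¬x2) ∨ ¬x5   (De Morgan)
≡ ((¬(¬¬x2 ∨ (¬x5 ∧ x1)) ∨ x4) ∧ ¬x2) ∨ ¬x5   (double negation)
≡ (((¬¬¬x2 ∧ ¬(¬x5 ∧ x1)) ∨ x4) ∧ ¬x2) ∨ ¬x5   (De Morgan)
≡ (((¬x2 ∧ ¬(¬x5 ∧ x1)) ∨ x4) ∧ ¬x2) ∨ ¬x5   (double negation)
≡ (((¬x2 ∧ (¬¬x5 ∨ ¬x1)) ∨ x4) ∧ ¬x2) ∨ ¬x5   (De Morgan)
≡ (((¬x2 ∧ (x5 ∨ ¬x1)) ∨ x4) ∧ ¬x2) ∨ ¬x5   (double negation)
≡ (¬x2 ∨ x4 ∨ ¬x5) ∧ (x5 ∨ ¬x1 ∨ x4 ∨ ¬x5) ∧ (¬x2 ∨ ¬x5)   (distribute ∨ over ∧)
≡ ¬x2 ∨ ¬x5   (simplify)

¬x2 ∨ ¬x5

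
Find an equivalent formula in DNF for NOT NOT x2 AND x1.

NOT NOT x2 AND x1
≡ x2 AND x1   (double negation)

x2 AND x1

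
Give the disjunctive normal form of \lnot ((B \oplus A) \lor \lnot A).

A \land B

\lnot ((B \oplus A) \lor \lnot A)
≡ \lnot ((B \land \lnot A) \lor (\lnot B \land A) \lor \lnot A)
≡ \lnot (B \land \lnot A) \land \lnot (\lnot B \land A) \land \lnot \lnot A
≡ (\lnot B \lor \lnot \lnot A) \land \lnot (\lnot B \land A) \land \lnot \lnot A
≡ (\lnot B \lor A) \land \lnot (\lnot B \land A) \land \lnot \lnot A
≡ (\lnot B \lor A) \land (\lnot \lnot B \lor \lnot A) \land \lnot \lnot A
≡ (\lnot B \lor A) \land (B \lor \lnot A) \land \lnot \lnot A
≡ (\lnot B \lor A) \land (B \lor \lnot A) \land A
≡ (\lnot B \land B \land A) \lor (\lnot B \land \lnot A \land A) \lor (A \land B \land A) \lor (A \land \lnot A \land A)
≡ A \land B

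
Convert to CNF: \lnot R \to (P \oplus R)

R \lor P

\lnot R \to (P \oplus R)
= \lnot \lnot R \lor (P \oplus R)   (eliminate \to)
= \lnot \lnot R \lor ((P \lor R) \land \lnot (P \land R))   (expand \oplus)
= R \lor ((P \lor R) \land \lnot (P \land R))   (double negation)
= R \lor ((P \lor R) \land (\lnot P \lor \lnot R))   (De Morgan)
= (R \lor P \lor R) \land (R \lor \lnot P \lor \lnot R)   (distribute \lor over \land)
= R \lor P   (simplify)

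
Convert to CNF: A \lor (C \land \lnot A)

A \lor (C \land \lnot A)
≡ (A \lor C) \land (A \lor \lnot A)
≡ A \lor C

A \lor C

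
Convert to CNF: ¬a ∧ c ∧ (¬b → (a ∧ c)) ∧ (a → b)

¬a ∧ c ∧ (¬b → (a ∧ c)) ∧ (a → b)
≡ ¬a ∧ c ∧ (¬¬b ∨ (a ∧ c)) ∧ (a → b)
≡ ¬a ∧ c ∧ (¬¬b ∨ (a ∧ c)) ∧ (¬a ∨ b)
≡ ¬a ∧ c ∧ (b ∨ (a ∧ c)) ∧ (¬a ∨ b)
≡ ¬a ∧ c ∧ (b ∨ a) ∧ (b ∨ c) ∧ (¬a ∨ b)
≡ ¬a ∧ c ∧ (b ∨ a)

¬a ∧ c ∧ (b ∨ a)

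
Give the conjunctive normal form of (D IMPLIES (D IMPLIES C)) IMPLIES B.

(D IMPLIES (D IMPLIES C)) IMPLIES B
≡ NOT (D IMPLIES (D IMPLIES C)) OR B   [eliminate IMPLIES]
≡ NOT (NOT D OR (D IMPLIES C)) OR B   [eliminate IMPLIES]
≡ NOT (NOT D OR NOT D OR C) OR B   [eliminate IMPLIES]
≡ (NOT NOT D AND NOT NOT D AND NOT C) OR B   [De Morgan]
≡ (D AND NOT NOT D AND NOT C) OR B   [double negation]
≡ (D AND D AND NOT C) OR B   [double negation]
≡ (D OR B) AND (D OR B) AND (NOT C OR B)   [distribute OR over AND]
≡ (D OR B) AND (NOT C OR B)   [simplify]

(D OR B) AND (NOT C OR B)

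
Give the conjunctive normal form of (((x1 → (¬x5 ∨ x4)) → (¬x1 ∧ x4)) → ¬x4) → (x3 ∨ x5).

(x5 ∨ ¬x1 ∨ x3) ∧ (x5 ∨ x4 ∨ x3)

(((x1 → (¬x5 ∨ x4)) → (¬x1 ∧ x4)) → ¬x4) → (x3 ∨ x5)
⇔ ¬(((x1 → (¬x5 ∨ x4)) → (¬x1 ∧ x4)) → ¬x4) ∨ x3 ∨ x5   [eliminate →]
⇔ ¬(¬((x1 → (¬x5 ∨ x4)) → (¬x1 ∧ x4)) ∨ ¬x4) ∨ x3 ∨ x5   [eliminate →]
⇔ ¬(¬(¬(x1 → (¬x5 ∨ x4)) ∨ (¬x1 ∧ x4)) ∨ ¬x4) ∨ x3 ∨ x5   [eliminate →]
⇔ ¬(¬(¬(¬x1 ∨ ¬x5 ∨ x4) ∨ (¬x1 ∧ x4)) ∨ ¬x4) ∨ x3 ∨ x5   [eliminate →]
⇔ (¬¬(¬(¬x1 ∨ ¬x5 ∨ x4) ∨ (¬x1 ∧ x4)) ∧ ¬¬x4) ∨ x3 ∨ x5   [De Morgan]
⇔ ((¬(¬x1 ∨ ¬x5 ∨ x4) ∨ (¬x1 ∧ x4)) ∧ ¬¬x4) ∨ x3 ∨ x5   [double negation]
⇔ (((¬¬x1 ∧ ¬¬x5 ∧ ¬x4) ∨ (¬x1 ∧ x4)) ∧ ¬¬x4) ∨ x3 ∨ x5   [De Morgan]
⇔ (((x1 ∧ ¬¬x5 ∧ ¬x4) ∨ (¬x1 ∧ x4)) ∧ ¬¬x4) ∨ x3 ∨ x5   [double negation]
⇔ (((x1 ∧ x5 ∧ ¬x4) ∨ (¬x1 ∧ x4)) ∧ ¬¬x4) ∨ x3 ∨ x5   [double negation]
⇔ (((x1 ∧ x5 ∧ ¬x4) ∨ (¬x1 ∧ x4)) ∧ x4) ∨ x3 ∨ x5   [double negation]
⇔ (x1 ∨ ¬x1 ∨ x3 ∨ x5) ∧ (x1 ∨ x4 ∨ x3 ∨ x5) ∧ (x5 ∨ ¬x1 ∨ x3 ∨ x5) ∧ (x5 ∨ x4 ∨ x3 ∨ x5) ∧ (¬x4 ∨ ¬x1 ∨ x3 ∨ x5) ∧ (¬x4 ∨ x4 ∨ x3 ∨ x5) ∧ (x4 ∨ x3 ∨ x5)   [distribute ∨ over ∧]
⇔ (x5 ∨ ¬x1 ∨ x3) ∧ (x5 ∨ x4 ∨ x3)   [simplify]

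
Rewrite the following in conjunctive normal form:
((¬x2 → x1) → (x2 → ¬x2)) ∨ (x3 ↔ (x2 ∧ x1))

(¬x2 ∨ ¬x3 ∨ x1) ∧ (¬x2 ∨ ¬x1 ∨ x3)

((¬x2 → x1) → (x2 → ¬x2)) ∨ (x3 ↔ (x2 ∧ x1))
⇔ ¬(¬x2 → x1) ∨ (x2 → ¬x2) ∨ (x3 ↔ (x2 ∧ x1))   (eliminate →)
⇔ ¬(¬¬x2 ∨ x1) ∨ (x2 → ¬x2) ∨ (x3 ↔ (x2 ∧ x1))   (eliminate →)
⇔ ¬(¬¬x2 ∨ x1) ∨ ¬x2 ∨ ¬x2 ∨ (x3 ↔ (x2 ∧ x1))   (eliminate →)
⇔ ¬(¬¬x2 ∨ x1) ∨ ¬x2 ∨ ¬x2 ∨ ((x3 → (x2 ∧ x1)) ∧ ((x2 ∧ x1) → x3))   (eliminate ↔)
⇔ ¬(¬¬x2 ∨ x1) ∨ ¬x2 ∨ ¬x2 ∨ ((¬x3 ∨ (x2 ∧ x1)) ∧ ((x2 ∧ x1) → x3))   (eliminate →)
⇔ ¬(¬¬x2 ∨ x1) ∨ ¬x2 ∨ ¬x2 ∨ ((¬x3 ∨ (x2 ∧ x1)) ∧ (¬(x2 ∧ x1) ∨ x3))   (eliminate →)
⇔ (¬¬¬x2 ∧ ¬x1) ∨ ¬x2 ∨ ¬x2 ∨ ((¬x3 ∨ (x2 ∧ x1)) ∧ (¬(x2 ∧ x1) ∨ x3))   (De Morgan)
⇔ (¬x2 ∧ ¬x1) ∨ ¬x2 ∨ ¬x2 ∨ ((¬x3 ∨ (x2 ∧ x1)) ∧ (¬(x2 ∧ x1) ∨ x3))   (double negation)
⇔ (¬x2 ∧ ¬x1) ∨ ¬x2 ∨ ¬x2 ∨ ((¬x3 ∨ (x2 ∧ x1)) ∧ (¬x2 ∨ ¬x1 ∨ x3))   (De Morgan)
⇔ (¬x2 ∨ ¬x2 ∨ ¬x2 ∨ ¬x3 ∨ x2) ∧ (¬x2 ∨ ¬x2 ∨ ¬x2 ∨ ¬x3 ∨ x1) ∧ (¬x2 ∨ ¬x2 ∨ ¬x2 ∨ ¬x2 ∨ ¬x1 ∨ x3) ∧ (¬x1 ∨ ¬x2 ∨ ¬x2 ∨ ¬x3 ∨ x2) ∧ (¬x1 ∨ ¬x2 ∨ ¬x2 ∨ ¬x3 ∨ x1) ∧ (¬x1 ∨ ¬x2 ∨ ¬x2 ∨ ¬x2 ∨ ¬x1 ∨ x3)   (distribute ∨ over ∧)
⇔ (¬x2 ∨ ¬x3 ∨ x1) ∧ (¬x2 ∨ ¬x1 ∨ x3)   (simplify)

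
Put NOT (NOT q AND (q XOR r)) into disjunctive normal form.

NOT (NOT q AND (q XOR r))
≡ NOT (NOT q AND ((q AND NOT r) OR (NOT q AND r)))   [expand XOR]
≡ NOT NOT q OR NOT ((q AND NOT r) OR (NOT q AND r))   [De Morgan]
≡ q OR NOT ((q AND NOT r) OR (NOT q AND r))   [double negation]
≡ q OR (NOT (q AND NOT r) AND NOT (NOT q AND r))   [De Morgan]
≡ q OR ((NOT q OR NOT NOT r) AND NOT (NOT q AND r))   [De Morgan]
≡ q OR ((NOT q OR r) AND NOT (NOT q AND r))   [double negation]
≡ q OR ((NOT q OR r) AND (NOT NOT q OR NOT r))   [De Morgan]
≡ q OR ((NOT q OR r) AND (q OR NOT r))   [double negation]
≡ q OR (NOT q AND q) OR (NOT q AND NOT r) OR (r AND q) OR (r AND NOT r)   [distribute AND over OR]
≡ q OR (NOT q AND NOT r)   [simplify]

q OR (NOT q AND NOT r)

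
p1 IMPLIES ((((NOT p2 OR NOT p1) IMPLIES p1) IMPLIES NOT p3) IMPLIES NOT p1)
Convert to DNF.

NOT p1 OR (p1 AND p3)

p1 IMPLIES ((((NOT p2 OR NOT p1) IMPLIES p1) IMPLIES NOT p3) IMPLIES NOT p1)
⇔ NOT p1 OR ((((NOT p2 OR NOT p1) IMPLIES p1) IMPLIES NOT p3) IMPLIES NOT p1)   (eliminate IMPLIES)
⇔ NOT p1 OR NOT (((NOT p2 OR NOT p1) IMPLIES p1) IMPLIES NOT p3) OR NOT p1   (eliminate IMPLIES)
⇔ NOT p1 OR NOT (NOT ((NOT p2 OR NOT p1) IMPLIES p1) OR NOT p3) OR NOT p1   (eliminate IMPLIES)
⇔ NOT p1 OR NOT (NOT (NOT (NOT p2 OR NOT p1) OR p1) OR NOT p3) OR NOT p1   (eliminate IMPLIES)
⇔ NOT p1 OR (NOT NOT (NOT (NOT p2 OR NOT p1) OR p1) AND NOT NOT p3) OR NOT p1   (De Morgan)
⇔ NOT p1 OR ((NOT (NOT p2 OR NOT p1) OR p1) AND NOT NOT p3) OR NOT p1   (double negation)
⇔ NOT p1 OR (((NOT NOT p2 AND NOT NOT p1) OR p1) AND NOT NOT p3) OR NOT p1   (De Morgan)
⇔ NOT p1 OR (((p2 AND NOT NOT p1) OR p1) AND NOT NOT p3) OR NOT p1   (double negation)
⇔ NOT p1 OR (((p2 AND p1) OR p1) AND NOT NOT p3) OR NOT p1   (double negation)
⇔ NOT p1 OR (((p2 AND p1) OR p1) AND p3) OR NOT p1   (double negation)
⇔ NOT p1 OR (p2 AND p1 AND p3) OR (p1 AND p3) OR NOT p1   (distribute AND over OR)
⇔ NOT p1 OR (p1 AND p3)   (simplify)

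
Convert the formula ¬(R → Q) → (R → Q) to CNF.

¬R ∨ Q

¬(R → Q) → (R → Q)
= ¬¬(R → Q) ∨ (R → Q)   [eliminate →]
= ¬¬(¬R ∨ Q) ∨ (R → Q)   [eliminate →]
= ¬¬(¬R ∨ Q) ∨ ¬R ∨ Q   [eliminate →]
= ¬R ∨ Q ∨ ¬R ∨ Q   [double negation]
= ¬R ∨ Q   [simplify]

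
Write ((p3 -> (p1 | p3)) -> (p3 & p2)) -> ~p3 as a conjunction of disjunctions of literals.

~p3 | ~p2

((p3 -> (p1 | p3)) -> (p3 & p2)) -> ~p3
≡ ~((p3 -> (p1 | p3)) -> (p3 & p2)) | ~p3   (eliminate ->)
≡ ~(~(p3 -> (p1 | p3)) | (p3 & p2)) | ~p3   (eliminate ->)
≡ ~(~(~p3 | p1 | p3) | (p3 & p2)) | ~p3   (eliminate ->)
≡ (~~(~p3 | p1 | p3) & ~(p3 & p2)) | ~p3   (De Morgan)
≡ ((~p3 | p1 | p3) & ~(p3 & p2)) | ~p3   (double negation)
≡ ((~p3 | p1 | p3) & (~p3 | ~p2)) | ~p3   (De Morgan)
≡ (~p3 | p1 | p3 | ~p3) & (~p3 | ~p2 | ~p3)   (distribute | over &)
≡ ~p3 | ~p2   (simplify)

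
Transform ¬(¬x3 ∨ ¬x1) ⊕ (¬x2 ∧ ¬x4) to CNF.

(x3 ∨ ¬x2) ∧ (x3 ∨ ¬x4) ∧ (x1 ∨ ¬x2) ∧ (x1 ∨ ¬x4) ∧ (¬x3 ∨ ¬x1 ∨ x2 ∨ x4)

¬(¬x3 ∨ ¬x1) ⊕ (¬x2 ∧ ¬x4)
≡ (¬(¬x3 ∨ ¬x1) ∨ (¬x2 ∧ ¬x4)) ∧ ¬(¬(¬x3 ∨ ¬x1) ∧ ¬x2 ∧ ¬x4)
≡ ((¬¬x3 ∧ ¬¬x1) ∨ (¬x2 ∧ ¬x4)) ∧ ¬(¬(¬x3 ∨ ¬x1) ∧ ¬x2 ∧ ¬x4)
≡ ((x3 ∧ ¬¬x1) ∨ (¬x2 ∧ ¬x4)) ∧ ¬(¬(¬x3 ∨ ¬x1) ∧ ¬x2 ∧ ¬x4)
≡ ((x3 ∧ x1) ∨ (¬x2 ∧ ¬x4)) ∧ ¬(¬(¬x3 ∨ ¬x1) ∧ ¬x2 ∧ ¬x4)
≡ ((x3 ∧ x1) ∨ (¬x2 ∧ ¬x4)) ∧ (¬¬(¬x3 ∨ ¬x1) ∨ ¬¬x2 ∨ ¬¬x4)
≡ ((x3 ∧ x1) ∨ (¬x2 ∧ ¬x4)) ∧ (¬x3 ∨ ¬x1 ∨ ¬¬x2 ∨ ¬¬x4)
≡ ((x3 ∧ x1) ∨ (¬x2 ∧ ¬x4)) ∧ (¬x3 ∨ ¬x1 ∨ x2 ∨ ¬¬x4)
≡ ((x3 ∧ x1) ∨ (¬x2 ∧ ¬x4)) ∧ (¬x3 ∨ ¬x1 ∨ x2 ∨ x4)
≡ (x3 ∨ ¬x2) ∧ (x3 ∨ ¬x4) ∧ (x1 ∨ ¬x2) ∧ (x1 ∨ ¬x4) ∧ (¬x3 ∨ ¬x1 ∨ x2 ∨ x4)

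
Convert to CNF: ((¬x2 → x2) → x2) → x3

(x2 ∨ x3) ∧ (¬x2 ∨ x3)

((¬x2 → x2) → x2) → x3
≡ ¬((¬x2 → x2) → x2) ∨ x3   [eliminate →]
≡ ¬(¬(¬x2 → x2) ∨ x2) ∨ x3   [eliminate →]
≡ ¬(¬(¬¬x2 ∨ x2) ∨ x2) ∨ x3   [eliminate →]
≡ (¬¬(¬¬x2 ∨ x2) ∧ ¬x2) ∨ x3   [De Morgan]
≡ ((¬¬x2 ∨ x2) ∧ ¬x2) ∨ x3   [double negation]
≡ ((x2 ∨ x2) ∧ ¬x2) ∨ x3   [double negation]
≡ (x2 ∨ x2 ∨ x3) ∧ (¬x2 ∨ x3)   [distribute ∨ over ∧]
≡ (x2 ∨ x3) ∧ (¬x2 ∨ x3)   [simplify]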